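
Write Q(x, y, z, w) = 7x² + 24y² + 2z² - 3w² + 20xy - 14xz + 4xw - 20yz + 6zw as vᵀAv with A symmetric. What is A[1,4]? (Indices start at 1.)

The coefficient of x·w in Q is 4. For a symmetric A this equals A[1,4] + A[4,1] = 2·A[1,4].
So A[1,4] = 4/2 = 2.

2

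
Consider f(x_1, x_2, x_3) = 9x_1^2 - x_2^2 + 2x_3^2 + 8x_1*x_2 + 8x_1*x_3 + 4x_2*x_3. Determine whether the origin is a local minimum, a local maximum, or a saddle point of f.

The Hessian at the origin is H = [[18, 8, 8], [8, -2, 4], [8, 4, 4]].
Row-reducing H symmetrically gives the diagonal entries 18, -50/9, 12/25.
That gives 2 positive, 1 negative pivots.
H is indefinite, so the origin is a saddle point.

saddle point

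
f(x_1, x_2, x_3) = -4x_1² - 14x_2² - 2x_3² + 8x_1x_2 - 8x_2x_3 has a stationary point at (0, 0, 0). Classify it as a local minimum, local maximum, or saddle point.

local maximum

The Hessian at the origin is H = [[-8, 8, 0], [8, -28, -8], [0, -8, -4]].
Row-reducing H symmetrically gives the diagonal entries -8, -20, -4/5.
That gives 3 negative pivots.
H is negative definite, so the origin is a strict local maximum.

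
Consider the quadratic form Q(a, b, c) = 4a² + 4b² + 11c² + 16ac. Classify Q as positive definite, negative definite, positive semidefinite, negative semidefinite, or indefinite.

The symmetric matrix is A = [[4, 0, 8], [0, 4, 0], [8, 0, 11]].
Congruent diagonalization of A (simultaneous row and column reduction) yields pivots 4, 4, -5.
That gives 2 positive, 1 negative pivots.
Hence Q is indefinite.

indefinite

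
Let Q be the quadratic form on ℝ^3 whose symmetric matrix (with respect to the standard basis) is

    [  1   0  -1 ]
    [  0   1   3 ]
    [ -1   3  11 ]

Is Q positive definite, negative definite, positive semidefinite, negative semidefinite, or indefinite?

An LDLᵀ factorisation of A has diagonal entries 1, 1, 1.
Counting signs: 3 positive.
Hence Q is positive definite.

positive definite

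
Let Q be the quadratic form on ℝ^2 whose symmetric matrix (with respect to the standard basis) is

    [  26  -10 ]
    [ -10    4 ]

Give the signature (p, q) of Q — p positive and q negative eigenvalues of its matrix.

Row-reducing A symmetrically gives the diagonal entries 26, 2/13.
So there are 2 positive pivots.

(2, 0)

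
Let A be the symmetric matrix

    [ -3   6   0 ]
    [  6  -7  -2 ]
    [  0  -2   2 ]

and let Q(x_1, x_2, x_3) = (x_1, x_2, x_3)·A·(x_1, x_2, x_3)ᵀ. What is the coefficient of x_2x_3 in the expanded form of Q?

-4

The coefficient of x_2x_3 is A[2,3] + A[3,2] = 2·(-2) = -4.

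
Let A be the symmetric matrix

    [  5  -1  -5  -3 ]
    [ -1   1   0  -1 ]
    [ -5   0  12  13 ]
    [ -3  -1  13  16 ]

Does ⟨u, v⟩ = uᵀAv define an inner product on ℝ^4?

no

Congruent diagonalization of A (simultaneous row and column reduction) yields pivots 5, 4/5, 23/4, -3/23.
Counting signs: 3 positive, 1 negative.
Hence Q is indefinite.
⟨·,·⟩ is an inner product exactly when A is positive definite.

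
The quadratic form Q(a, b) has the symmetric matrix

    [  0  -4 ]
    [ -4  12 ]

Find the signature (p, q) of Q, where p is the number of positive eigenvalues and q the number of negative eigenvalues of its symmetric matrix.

By Sylvester's law of inertia any congruent diagonalization of A has 1 positive, 1 negative and 0 zero entries.

(1, 1)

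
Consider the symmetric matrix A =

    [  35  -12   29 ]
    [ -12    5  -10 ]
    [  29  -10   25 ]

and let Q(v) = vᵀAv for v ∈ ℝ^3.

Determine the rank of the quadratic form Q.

Row-reducing A symmetrically gives the diagonal entries 35, 31/35, 30/31.
That gives 3 positive pivots.
The rank is the number of nonzero pivots: 3.

3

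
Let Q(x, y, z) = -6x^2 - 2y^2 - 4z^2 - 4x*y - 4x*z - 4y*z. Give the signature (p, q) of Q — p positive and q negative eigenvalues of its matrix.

The associated matrix is A = [[-6, -2, -2], [-2, -2, -2], [-2, -2, -4]].
Applying the same elementary operations to the rows and columns of A produces a congruent diagonal matrix with entries -6, -4/3, -2.
So there are 3 negative pivots.

(0, 3)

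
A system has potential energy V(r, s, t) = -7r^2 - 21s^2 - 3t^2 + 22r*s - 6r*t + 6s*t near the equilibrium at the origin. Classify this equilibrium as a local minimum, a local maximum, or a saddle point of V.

local maximum

The Hessian at the origin is H = [[-14, 22, -6], [22, -42, 6], [-6, 6, -6]].
An LDLᵀ factorisation of H has diagonal entries -14, -52/7, -24/13.
So there are 3 negative pivots.
H is negative definite, so the origin is a strict local maximum.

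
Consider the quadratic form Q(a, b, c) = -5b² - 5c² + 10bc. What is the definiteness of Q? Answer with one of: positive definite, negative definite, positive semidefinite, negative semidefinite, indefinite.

negative semidefinite

The symmetric matrix is A = [[0, 0, 0], [0, -5, 5], [0, 5, -5]].
Symmetric row and column elimination reduces A to a congruent diagonal form with pivots 0, -5, 0.
Counting signs: 1 negative, 2 zero.
Hence Q is negative semidefinite.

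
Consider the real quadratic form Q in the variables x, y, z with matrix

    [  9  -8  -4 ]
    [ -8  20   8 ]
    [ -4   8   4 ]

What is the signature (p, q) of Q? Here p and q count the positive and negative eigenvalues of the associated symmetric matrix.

Congruent diagonalization of A (simultaneous row and column reduction) yields pivots 9, 116/9, 20/29.
Counting signs: 3 positive.

(3, 0)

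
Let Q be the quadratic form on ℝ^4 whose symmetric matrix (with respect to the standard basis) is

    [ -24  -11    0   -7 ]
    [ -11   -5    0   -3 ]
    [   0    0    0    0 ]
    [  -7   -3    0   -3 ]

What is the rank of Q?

3

Congruent diagonalization of A (simultaneous row and column reduction) yields pivots -24, 1/24, 0, -2.
Counting signs: 1 positive, 2 negative, 1 zero.
The rank is the number of nonzero pivots: 3.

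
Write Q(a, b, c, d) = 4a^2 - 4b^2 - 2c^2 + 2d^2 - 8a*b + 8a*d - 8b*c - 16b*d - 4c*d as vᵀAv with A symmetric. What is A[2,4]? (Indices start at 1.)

-8

The coefficient of b·d in Q is -16. For a symmetric A this equals A[2,4] + A[4,2] = 2·A[2,4].
So A[2,4] = -16/2 = -8.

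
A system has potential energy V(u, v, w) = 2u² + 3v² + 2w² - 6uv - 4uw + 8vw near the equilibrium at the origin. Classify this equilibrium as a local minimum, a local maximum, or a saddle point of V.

saddle point

The Hessian at the origin is H = [[4, -6, -4], [-6, 6, 8], [-4, 8, 4]].
Congruent diagonalization of H (simultaneous row and column reduction) yields pivots 4, -3, 4/3.
Counting signs: 2 positive, 1 negative.
H is indefinite, so the origin is a saddle point.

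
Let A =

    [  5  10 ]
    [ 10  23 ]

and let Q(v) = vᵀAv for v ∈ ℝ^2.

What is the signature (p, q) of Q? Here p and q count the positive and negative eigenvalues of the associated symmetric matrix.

Symmetric row and column elimination reduces A to a congruent diagonal form with pivots 5, 3.
That gives 2 positive pivots.

(2, 0)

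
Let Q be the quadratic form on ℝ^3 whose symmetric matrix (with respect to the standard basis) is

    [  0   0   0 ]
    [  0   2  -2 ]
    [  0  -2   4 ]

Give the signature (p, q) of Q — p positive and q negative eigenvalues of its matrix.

Congruent diagonalization of A (simultaneous row and column reduction) yields pivots 0, 2, 2.
That gives 2 positive, 1 zero pivots.

(2, 0)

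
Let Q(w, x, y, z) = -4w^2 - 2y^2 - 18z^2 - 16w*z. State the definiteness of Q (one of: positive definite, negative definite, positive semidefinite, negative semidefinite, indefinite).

The symmetric matrix is A = [[-4, 0, 0, -8], [0, 0, 0, 0], [0, 0, -2, 0], [-8, 0, 0, -18]].
Congruent diagonalization of A (simultaneous row and column reduction) yields pivots -4, 0, -2, -2.
That gives 3 negative, 1 zero pivots.
Hence Q is negative semidefinite.

negative semidefinite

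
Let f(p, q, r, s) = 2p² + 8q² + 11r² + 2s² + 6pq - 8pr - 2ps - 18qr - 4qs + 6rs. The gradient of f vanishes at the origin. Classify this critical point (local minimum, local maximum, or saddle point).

local minimum

The Hessian at the origin is H = [[4, 6, -8, -2], [6, 16, -18, -4], [-8, -18, 22, 6], [-2, -4, 6, 4]].
Row-reducing H symmetrically gives the diagonal entries 4, 7, 6/7, 4/3.
Counting signs: 4 positive.
H is positive definite, so the origin is a strict local minimum.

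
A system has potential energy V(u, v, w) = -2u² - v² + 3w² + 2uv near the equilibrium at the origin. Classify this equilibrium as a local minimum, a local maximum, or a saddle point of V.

The Hessian at the origin is H = [[-4, 2, 0], [2, -2, 0], [0, 0, 6]].
Symmetric row and column elimination reduces H to a congruent diagonal form with pivots -4, -1, 6.
That gives 1 positive, 2 negative pivots.
H is indefinite, so the origin is a saddle point.

saddle point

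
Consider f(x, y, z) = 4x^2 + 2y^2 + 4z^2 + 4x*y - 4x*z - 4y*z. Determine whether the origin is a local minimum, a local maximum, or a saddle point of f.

local minimum

The Hessian at the origin is H = [[8, 4, -4], [4, 4, -4], [-4, -4, 8]].
Congruent diagonalization of H (simultaneous row and column reduction) yields pivots 8, 2, 4.
Counting signs: 3 positive.
H is positive definite, so the origin is a strict local minimum.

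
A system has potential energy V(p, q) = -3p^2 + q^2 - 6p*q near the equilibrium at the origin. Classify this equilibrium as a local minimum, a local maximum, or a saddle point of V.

The Hessian at the origin is H = [[-6, -6], [-6, 2]].
det H = -6·2 − (-6)² = -48 < 0, so H is indefinite.
Therefore the origin is a saddle point.

saddle point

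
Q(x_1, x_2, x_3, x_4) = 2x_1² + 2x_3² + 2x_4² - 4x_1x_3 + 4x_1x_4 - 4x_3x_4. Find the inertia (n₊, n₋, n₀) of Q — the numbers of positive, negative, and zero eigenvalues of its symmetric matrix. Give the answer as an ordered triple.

(1, 0, 3)

Write A = [[2, 0, -2, 2], [0, 0, 0, 0], [-2, 0, 2, -2], [2, 0, -2, 2]].
Row-reducing A symmetrically gives the diagonal entries 2, 0, 0, 0.
That gives 1 positive, 3 zero pivots.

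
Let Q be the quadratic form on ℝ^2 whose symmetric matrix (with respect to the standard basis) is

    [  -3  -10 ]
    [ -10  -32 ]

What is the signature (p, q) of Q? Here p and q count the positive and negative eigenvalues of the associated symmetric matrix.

(1, 1)

Applying the same elementary operations to the rows and columns of A produces a congruent diagonal matrix with entries -3, 4/3.
So there are 1 positive, 1 negative pivots.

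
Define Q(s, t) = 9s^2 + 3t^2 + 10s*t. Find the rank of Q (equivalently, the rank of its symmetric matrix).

The symmetric matrix is A = [[9, 5], [5, 3]].
An LDLᵀ factorisation of A has diagonal entries 9, 2/9.
That gives 2 positive pivots.
The rank is the number of nonzero pivots: 2.

2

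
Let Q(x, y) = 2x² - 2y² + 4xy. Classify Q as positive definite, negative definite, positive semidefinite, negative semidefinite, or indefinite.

indefinite

The symmetric matrix of Q is [[2, 2], [2, -2]].
For the 2×2 matrix [[2, 2], [2, -2]]: det = 2·-2 − (2)² = -8, trace = 0.
det < 0 so the eigenvalues have opposite signs; the form is indefinite.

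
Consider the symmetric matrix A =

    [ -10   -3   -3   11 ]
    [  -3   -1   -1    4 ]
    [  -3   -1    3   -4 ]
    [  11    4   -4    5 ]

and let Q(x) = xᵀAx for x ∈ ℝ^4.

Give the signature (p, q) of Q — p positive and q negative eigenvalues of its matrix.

An LDLᵀ factorisation of A has diagonal entries -10, -1/10, 4, 6.
That gives 2 positive, 2 negative pivots.

(2, 2)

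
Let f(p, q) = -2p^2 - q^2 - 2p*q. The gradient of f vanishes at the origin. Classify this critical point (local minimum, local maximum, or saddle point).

The Hessian at the origin is H = [[-4, -2], [-2, -2]].
det H = -4·-2 − (-2)² = 4 > 0 and H[1,1] = -4 < 0, so H is negative definite.
Therefore the origin is a local maximum.

local maximum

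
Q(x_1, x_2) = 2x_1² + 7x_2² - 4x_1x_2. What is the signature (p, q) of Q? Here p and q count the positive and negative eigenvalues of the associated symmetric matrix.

(2, 0)

The associated matrix is A = [[2, -2], [-2, 7]].
Congruent diagonalization of A (simultaneous row and column reduction) yields pivots 2, 5.
That gives 2 positive pivots.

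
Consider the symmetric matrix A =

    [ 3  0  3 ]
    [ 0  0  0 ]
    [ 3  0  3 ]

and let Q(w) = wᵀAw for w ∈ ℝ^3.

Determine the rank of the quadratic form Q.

1

Congruent diagonalization of A (simultaneous row and column reduction) yields pivots 3, 0, 0.
That gives 1 positive, 2 zero pivots.
The rank is the number of nonzero pivots: 1.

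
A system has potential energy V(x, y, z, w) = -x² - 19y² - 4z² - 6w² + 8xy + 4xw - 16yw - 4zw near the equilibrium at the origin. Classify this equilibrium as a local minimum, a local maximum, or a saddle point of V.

The Hessian at the origin is H = [[-2, 8, 0, 4], [8, -38, 0, -16], [0, 0, -8, -4], [4, -16, -4, -12]].
Congruent diagonalization of H (simultaneous row and column reduction) yields pivots -2, -6, -8, -2.
So there are 4 negative pivots.
H is negative definite, so the origin is a strict local maximum.

local maximum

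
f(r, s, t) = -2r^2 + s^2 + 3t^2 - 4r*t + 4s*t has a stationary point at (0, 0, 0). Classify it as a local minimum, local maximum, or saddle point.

The Hessian at the origin is H = [[-4, 0, -4], [0, 2, 4], [-4, 4, 6]].
Symmetric row and column elimination reduces H to a congruent diagonal form with pivots -4, 2, 2.
Counting signs: 2 positive, 1 negative.
H is indefinite, so the origin is a saddle point.

saddle point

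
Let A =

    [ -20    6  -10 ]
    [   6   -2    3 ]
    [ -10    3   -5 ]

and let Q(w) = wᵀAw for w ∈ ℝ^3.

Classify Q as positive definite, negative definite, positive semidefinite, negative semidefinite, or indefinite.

negative semidefinite

Applying the same elementary operations to the rows and columns of A produces a congruent diagonal matrix with entries -20, -1/5, 0.
Counting signs: 2 negative, 1 zero.
Hence Q is negative semidefinite.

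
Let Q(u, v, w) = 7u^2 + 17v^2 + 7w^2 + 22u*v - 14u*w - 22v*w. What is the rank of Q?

2

The symmetric matrix is A = [[7, 11, -7], [11, 17, -11], [-7, -11, 7]].
Applying the same elementary operations to the rows and columns of A produces a congruent diagonal matrix with entries 7, -2/7, 0.
So there are 1 positive, 1 negative, 1 zero pivots.
The rank is the number of nonzero pivots: 2.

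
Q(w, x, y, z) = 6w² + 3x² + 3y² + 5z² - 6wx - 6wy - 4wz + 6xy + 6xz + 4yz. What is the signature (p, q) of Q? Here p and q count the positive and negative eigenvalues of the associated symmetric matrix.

The symmetric matrix is A = [[6, -3, -3, -2], [-3, 3, 3, 3], [-3, 3, 3, 2], [-2, 3, 2, 5]].
By Sylvester's law of inertia any congruent diagonalization of A has 3 positive, 1 negative and 0 zero entries.

(3, 1)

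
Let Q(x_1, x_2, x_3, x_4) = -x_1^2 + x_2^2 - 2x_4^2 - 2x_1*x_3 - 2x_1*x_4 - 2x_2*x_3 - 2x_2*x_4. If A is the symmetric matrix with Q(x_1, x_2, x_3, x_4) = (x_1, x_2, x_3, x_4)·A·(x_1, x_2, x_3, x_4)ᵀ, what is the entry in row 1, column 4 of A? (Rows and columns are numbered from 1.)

The coefficient of x_1·x_4 in Q is -2. For a symmetric A this equals A[1,4] + A[4,1] = 2·A[1,4].
So A[1,4] = -2/2 = -1.

-1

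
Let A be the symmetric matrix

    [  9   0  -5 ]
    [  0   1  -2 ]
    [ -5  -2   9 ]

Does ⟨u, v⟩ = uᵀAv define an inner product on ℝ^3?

yes

Leading principal minors: Δ_1 = 9, Δ_2 = 9, Δ_3 = 20.
All leading principal minors are positive, so by Sylvester's criterion Q is positive definite.
⟨·,·⟩ is an inner product exactly when A is positive definite.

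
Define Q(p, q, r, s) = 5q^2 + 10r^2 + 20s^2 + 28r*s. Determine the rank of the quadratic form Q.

3

The symmetric matrix is A = [[0, 0, 0, 0], [0, 5, 0, 0], [0, 0, 10, 14], [0, 0, 14, 20]].
Symmetric row and column elimination reduces A to a congruent diagonal form with pivots 0, 5, 10, 2/5.
Counting signs: 3 positive, 1 zero.
The rank is the number of nonzero pivots: 3.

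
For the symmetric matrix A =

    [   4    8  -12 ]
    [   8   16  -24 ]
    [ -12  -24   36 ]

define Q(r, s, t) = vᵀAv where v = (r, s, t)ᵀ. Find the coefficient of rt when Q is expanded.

The coefficient of rt is A[1,3] + A[3,1] = 2·(-12) = -24.

-24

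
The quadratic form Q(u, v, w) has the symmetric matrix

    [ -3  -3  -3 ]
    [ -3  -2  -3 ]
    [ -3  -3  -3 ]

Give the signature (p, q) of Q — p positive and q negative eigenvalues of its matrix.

(1, 1)

Row-reducing A symmetrically gives the diagonal entries -3, 1, 0.
Counting signs: 1 positive, 1 negative, 1 zero.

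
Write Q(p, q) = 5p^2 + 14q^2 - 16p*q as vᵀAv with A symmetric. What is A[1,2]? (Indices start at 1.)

-8

The coefficient of p·q in Q is -16. For a symmetric A this equals A[1,2] + A[2,1] = 2·A[1,2].
So A[1,2] = -16/2 = -8.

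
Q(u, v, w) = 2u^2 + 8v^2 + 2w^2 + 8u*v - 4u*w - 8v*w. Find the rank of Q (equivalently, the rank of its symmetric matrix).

Write A = [[2, 4, -2], [4, 8, -4], [-2, -4, 2]].
Symmetric row and column elimination reduces A to a congruent diagonal form with pivots 2, 0, 0.
So there are 1 positive, 2 zero pivots.
The rank is the number of nonzero pivots: 1.

1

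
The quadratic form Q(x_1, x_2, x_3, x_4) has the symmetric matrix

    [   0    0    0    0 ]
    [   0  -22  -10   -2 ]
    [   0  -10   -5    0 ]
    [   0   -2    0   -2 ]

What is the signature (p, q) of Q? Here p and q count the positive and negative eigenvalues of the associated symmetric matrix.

Congruent diagonalization of A (simultaneous row and column reduction) yields pivots 0, -22, -5/11, 0.
Counting signs: 2 negative, 2 zero.

(0, 2)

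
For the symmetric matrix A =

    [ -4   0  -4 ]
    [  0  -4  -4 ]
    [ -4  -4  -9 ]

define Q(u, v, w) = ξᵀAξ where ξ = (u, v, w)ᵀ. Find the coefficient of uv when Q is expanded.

0

The coefficient of uv is A[1,2] + A[2,1] = 2·0 = 0.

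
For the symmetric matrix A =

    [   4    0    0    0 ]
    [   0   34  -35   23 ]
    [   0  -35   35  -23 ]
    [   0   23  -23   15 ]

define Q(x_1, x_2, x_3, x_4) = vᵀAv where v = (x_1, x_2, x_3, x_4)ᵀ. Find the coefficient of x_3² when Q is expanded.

The coefficient of x_3² is the diagonal entry A[3,3] = 35.

35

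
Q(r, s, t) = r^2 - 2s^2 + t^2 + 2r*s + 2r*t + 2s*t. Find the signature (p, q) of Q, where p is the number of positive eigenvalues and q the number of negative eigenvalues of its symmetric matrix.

Write A = [[1, 1, 1], [1, -2, 1], [1, 1, 1]].
Symmetric row and column elimination reduces A to a congruent diagonal form with pivots 1, -3, 0.
Counting signs: 1 positive, 1 negative, 1 zero.

(1, 1)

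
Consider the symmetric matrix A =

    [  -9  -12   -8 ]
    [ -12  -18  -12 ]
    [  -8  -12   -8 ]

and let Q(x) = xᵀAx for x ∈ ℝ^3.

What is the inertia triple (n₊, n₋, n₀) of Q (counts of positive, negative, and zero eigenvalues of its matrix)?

(0, 2, 1)

Symmetric row and column elimination reduces A to a congruent diagonal form with pivots -9, -2, 0.
That gives 2 negative, 1 zero pivots.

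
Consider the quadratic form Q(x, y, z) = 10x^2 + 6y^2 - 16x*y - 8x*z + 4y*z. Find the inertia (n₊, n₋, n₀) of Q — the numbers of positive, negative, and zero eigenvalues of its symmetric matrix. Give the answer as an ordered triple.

The symmetric matrix is A = [[10, -8, -4], [-8, 6, 2], [-4, 2, 0]].
Symmetric row and column elimination reduces A to a congruent diagonal form with pivots 10, -2/5, 2.
So there are 2 positive, 1 negative pivots.

(2, 1, 0)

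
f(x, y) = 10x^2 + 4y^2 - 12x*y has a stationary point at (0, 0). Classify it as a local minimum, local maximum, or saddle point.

local minimum

The Hessian at the origin is H = [[20, -12], [-12, 8]].
det H = 20·8 − (-12)² = 16 > 0 and H[1,1] = 20 > 0, so H is positive definite.
Therefore the origin is a local minimum.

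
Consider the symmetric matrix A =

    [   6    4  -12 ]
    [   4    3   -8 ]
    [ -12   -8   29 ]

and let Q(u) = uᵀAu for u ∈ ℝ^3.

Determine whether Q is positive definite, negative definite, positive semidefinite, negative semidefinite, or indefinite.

Leading principal minors: Δ_1 = 6, Δ_2 = 2, Δ_3 = 10.
All leading principal minors are positive, so by Sylvester's criterion Q is positive definite.

positive definite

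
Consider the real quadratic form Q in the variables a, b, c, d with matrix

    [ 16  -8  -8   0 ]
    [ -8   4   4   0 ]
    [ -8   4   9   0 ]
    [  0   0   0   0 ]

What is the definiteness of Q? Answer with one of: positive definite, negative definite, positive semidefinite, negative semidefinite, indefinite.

Applying the same elementary operations to the rows and columns of A produces a congruent diagonal matrix with entries 16, 0, 5, 0.
So there are 2 positive, 2 zero pivots.
Hence Q is positive semidefinite.

positive semidefinite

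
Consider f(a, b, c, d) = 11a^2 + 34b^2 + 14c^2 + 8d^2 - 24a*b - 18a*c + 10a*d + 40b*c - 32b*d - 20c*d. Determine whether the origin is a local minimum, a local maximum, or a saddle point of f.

local minimum

The Hessian at the origin is H = [[22, -24, -18, 10], [-24, 68, 40, -32], [-18, 40, 28, -20], [10, -32, -20, 16]].
Row-reducing H symmetrically gives the diagonal entries 22, 460/11, 386/115, 20/193.
So there are 4 positive pivots.
H is positive definite, so the origin is a strict local minimum.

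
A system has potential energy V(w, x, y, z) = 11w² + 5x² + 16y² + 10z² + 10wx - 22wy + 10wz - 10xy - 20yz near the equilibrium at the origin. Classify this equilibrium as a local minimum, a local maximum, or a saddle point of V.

The Hessian at the origin is H = [[22, 10, -22, 10], [10, 10, -10, 0], [-22, -10, 32, -20], [10, 0, -20, 20]].
An LDLᵀ factorisation of H has diagonal entries 22, 60/11, 10, 5/3.
So there are 4 positive pivots.
H is positive definite, so the origin is a strict local minimum.

local minimum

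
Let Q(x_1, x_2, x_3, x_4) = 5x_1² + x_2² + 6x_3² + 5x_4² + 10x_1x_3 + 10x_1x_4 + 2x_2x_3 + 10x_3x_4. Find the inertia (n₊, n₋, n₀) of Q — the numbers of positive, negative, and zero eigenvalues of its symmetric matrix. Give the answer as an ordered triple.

(2, 0, 2)

The associated matrix is A = [[5, 0, 5, 5], [0, 1, 1, 0], [5, 1, 6, 5], [5, 0, 5, 5]].
Congruent diagonalization of A (simultaneous row and column reduction) yields pivots 5, 1, 0, 0.
So there are 2 positive, 2 zero pivots.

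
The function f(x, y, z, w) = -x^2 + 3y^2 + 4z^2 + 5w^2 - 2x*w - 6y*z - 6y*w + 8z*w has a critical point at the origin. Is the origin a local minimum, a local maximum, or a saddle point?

saddle point

The Hessian at the origin is H = [[-2, 0, 0, -2], [0, 6, -6, -6], [0, -6, 8, 8], [-2, -6, 8, 10]].
Congruent diagonalization of H (simultaneous row and column reduction) yields pivots -2, 6, 2, 4.
Counting signs: 3 positive, 1 negative.
H is indefinite, so the origin is a saddle point.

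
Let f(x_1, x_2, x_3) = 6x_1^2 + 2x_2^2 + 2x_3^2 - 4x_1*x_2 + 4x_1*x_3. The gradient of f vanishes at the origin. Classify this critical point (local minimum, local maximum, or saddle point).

The Hessian at the origin is H = [[12, -4, 4], [-4, 4, 0], [4, 0, 4]].
Row-reducing H symmetrically gives the diagonal entries 12, 8/3, 2.
That gives 3 positive pivots.
H is positive definite, so the origin is a strict local minimum.

local minimum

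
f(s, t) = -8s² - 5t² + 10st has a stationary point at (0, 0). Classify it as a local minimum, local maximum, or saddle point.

The Hessian at the origin is H = [[-16, 10], [10, -10]].
det H = -16·-10 − (10)² = 60 > 0 and H[1,1] = -16 < 0, so H is negative definite.
Therefore the origin is a local maximum.

local maximum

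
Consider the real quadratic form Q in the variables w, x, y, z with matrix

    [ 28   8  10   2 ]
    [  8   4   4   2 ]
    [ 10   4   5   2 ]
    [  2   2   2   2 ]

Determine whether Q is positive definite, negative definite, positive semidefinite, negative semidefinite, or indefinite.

Row-reducing A symmetrically gives the diagonal entries 28, 12/7, 2/3, 1/2.
That gives 4 positive pivots.
Hence Q is positive definite.

positive definite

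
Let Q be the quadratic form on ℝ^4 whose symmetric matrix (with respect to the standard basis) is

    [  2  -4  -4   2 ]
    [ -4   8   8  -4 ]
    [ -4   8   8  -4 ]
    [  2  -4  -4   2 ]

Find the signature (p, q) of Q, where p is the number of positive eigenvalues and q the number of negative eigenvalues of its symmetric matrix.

Row-reducing A symmetrically gives the diagonal entries 2, 0, 0, 0.
That gives 1 positive, 3 zero pivots.

(1, 0)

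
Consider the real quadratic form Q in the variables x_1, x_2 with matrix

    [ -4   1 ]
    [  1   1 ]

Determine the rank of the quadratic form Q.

Congruent diagonalization of A (simultaneous row and column reduction) yields pivots -4, 5/4.
Counting signs: 1 positive, 1 negative.
The rank is the number of nonzero pivots: 2.

2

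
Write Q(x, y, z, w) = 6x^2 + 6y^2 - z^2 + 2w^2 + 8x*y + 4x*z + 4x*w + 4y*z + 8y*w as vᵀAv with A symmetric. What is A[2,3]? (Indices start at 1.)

The coefficient of y·z in Q is 4. For a symmetric A this equals A[2,3] + A[3,2] = 2·A[2,3].
So A[2,3] = 4/2 = 2.

2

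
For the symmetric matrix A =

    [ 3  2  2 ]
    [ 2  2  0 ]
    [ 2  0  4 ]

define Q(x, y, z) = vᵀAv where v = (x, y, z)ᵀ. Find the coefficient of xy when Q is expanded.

4

The coefficient of xy is A[1,2] + A[2,1] = 2·2 = 4.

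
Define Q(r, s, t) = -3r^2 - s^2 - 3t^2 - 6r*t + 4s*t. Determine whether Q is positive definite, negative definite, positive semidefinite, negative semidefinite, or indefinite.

Write A = [[-3, 0, -3], [0, -1, 2], [-3, 2, -3]].
An LDLᵀ factorisation of A has diagonal entries -3, -1, 4.
Counting signs: 1 positive, 2 negative.
Hence Q is indefinite.

indefinite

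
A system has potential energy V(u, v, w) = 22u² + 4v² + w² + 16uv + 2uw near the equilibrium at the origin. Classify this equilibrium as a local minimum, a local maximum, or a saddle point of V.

The Hessian at the origin is H = [[44, 16, 2], [16, 8, 0], [2, 0, 2]].
Row-reducing H symmetrically gives the diagonal entries 44, 24/11, 5/3.
That gives 3 positive pivots.
H is positive definite, so the origin is a strict local minimum.

local minimum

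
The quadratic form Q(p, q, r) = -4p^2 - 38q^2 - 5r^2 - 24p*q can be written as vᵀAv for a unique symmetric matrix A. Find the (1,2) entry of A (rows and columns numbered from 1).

-12

The coefficient of p·q in Q is -24. For a symmetric A this equals A[1,2] + A[2,1] = 2·A[1,2].
So A[1,2] = -24/2 = -12.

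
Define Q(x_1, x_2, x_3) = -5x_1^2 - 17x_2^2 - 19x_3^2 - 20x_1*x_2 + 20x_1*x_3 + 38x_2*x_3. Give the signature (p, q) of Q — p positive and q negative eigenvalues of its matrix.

The symmetric matrix is A = [[-5, -10, 10], [-10, -17, 19], [10, 19, -19]].
An LDLᵀ factorisation of A has diagonal entries -5, 3, 2/3.
Counting signs: 2 positive, 1 negative.

(2, 1)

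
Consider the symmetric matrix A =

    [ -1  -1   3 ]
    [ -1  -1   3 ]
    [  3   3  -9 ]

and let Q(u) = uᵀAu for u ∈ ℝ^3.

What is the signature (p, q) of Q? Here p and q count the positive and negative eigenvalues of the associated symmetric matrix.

(0, 1)

Congruent diagonalization of A (simultaneous row and column reduction) yields pivots -1, 0, 0.
That gives 1 negative, 2 zero pivots.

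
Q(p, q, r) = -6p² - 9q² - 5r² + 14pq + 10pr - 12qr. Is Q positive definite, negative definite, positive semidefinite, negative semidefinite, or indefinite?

The associated matrix is A = [[-6, 7, 5], [7, -9, -6], [5, -6, -5]].
Symmetric row and column elimination reduces A to a congruent diagonal form with pivots -6, -5/6, -4/5.
That gives 3 negative pivots.
Hence Q is negative definite.

negative definite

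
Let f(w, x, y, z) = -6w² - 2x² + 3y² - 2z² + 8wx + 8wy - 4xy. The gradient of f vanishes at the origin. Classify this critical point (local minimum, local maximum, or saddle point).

saddle point

The Hessian at the origin is H = [[-12, 8, 8, 0], [8, -4, -4, 0], [8, -4, 6, 0], [0, 0, 0, -4]].
Congruent diagonalization of H (simultaneous row and column reduction) yields pivots -12, 4/3, 10, -4.
Counting signs: 2 positive, 2 negative.
H is indefinite, so the origin is a saddle point.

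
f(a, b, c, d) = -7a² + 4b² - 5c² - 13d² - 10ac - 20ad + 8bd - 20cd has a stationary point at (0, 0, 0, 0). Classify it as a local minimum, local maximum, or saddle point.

The Hessian at the origin is H = [[-14, 0, -10, -20], [0, 8, 0, 8], [-10, 0, -10, -20], [-20, 8, -20, -26]].
Congruent diagonalization of H (simultaneous row and column reduction) yields pivots -14, 8, -20/7, 6.
So there are 2 positive, 2 negative pivots.
H is indefinite, so the origin is a saddle point.

saddle point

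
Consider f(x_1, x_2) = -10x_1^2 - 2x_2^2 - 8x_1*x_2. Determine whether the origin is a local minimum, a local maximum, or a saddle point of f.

local maximum

The Hessian at the origin is H = [[-20, -8], [-8, -4]].
det H = -20·-4 − (-8)² = 16 > 0 and H[1,1] = -20 < 0, so H is negative definite.
Therefore the origin is a local maximum.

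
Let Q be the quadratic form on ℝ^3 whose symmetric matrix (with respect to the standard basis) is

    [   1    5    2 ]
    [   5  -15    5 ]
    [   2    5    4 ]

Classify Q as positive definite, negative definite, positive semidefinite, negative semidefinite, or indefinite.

Congruent diagonalization of A (simultaneous row and column reduction) yields pivots 1, -40, 5/8.
So there are 2 positive, 1 negative pivots.
Hence Q is indefinite.

indefinite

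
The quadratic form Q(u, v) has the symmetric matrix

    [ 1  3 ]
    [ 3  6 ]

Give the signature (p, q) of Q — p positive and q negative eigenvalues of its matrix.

Applying the same elementary operations to the rows and columns of A produces a congruent diagonal matrix with entries 1, -3.
That gives 1 positive, 1 negative pivots.

(1, 1)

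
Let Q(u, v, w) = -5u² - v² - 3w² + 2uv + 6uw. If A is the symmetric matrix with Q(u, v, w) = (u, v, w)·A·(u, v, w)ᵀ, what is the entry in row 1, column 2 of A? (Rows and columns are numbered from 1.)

The coefficient of u·v in Q is 2. For a symmetric A this equals A[1,2] + A[2,1] = 2·A[1,2].
So A[1,2] = 2/2 = 1.

1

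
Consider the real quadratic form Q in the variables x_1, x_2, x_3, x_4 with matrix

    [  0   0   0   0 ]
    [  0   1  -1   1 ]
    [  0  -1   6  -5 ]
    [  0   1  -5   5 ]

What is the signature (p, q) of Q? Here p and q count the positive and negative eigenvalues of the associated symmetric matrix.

(3, 0)

Congruent diagonalization of A (simultaneous row and column reduction) yields pivots 0, 1, 5, 4/5.
So there are 3 positive, 1 zero pivots.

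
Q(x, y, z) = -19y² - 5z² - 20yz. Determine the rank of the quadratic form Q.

2

Write A = [[0, 0, 0], [0, -19, -10], [0, -10, -5]].
Congruent diagonalization of A (simultaneous row and column reduction) yields pivots 0, -19, 5/19.
That gives 1 positive, 1 negative, 1 zero pivots.
The rank is the number of nonzero pivots: 2.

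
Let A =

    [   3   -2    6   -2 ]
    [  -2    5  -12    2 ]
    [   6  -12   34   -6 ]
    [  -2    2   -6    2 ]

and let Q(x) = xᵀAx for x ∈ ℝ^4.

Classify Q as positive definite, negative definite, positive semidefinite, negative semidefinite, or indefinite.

Leading principal minors: Δ_1 = 3, Δ_2 = 11, Δ_3 = 50, Δ_4 = 24.
All leading principal minors are positive, so by Sylvester's criterion Q is positive definite.

positive definite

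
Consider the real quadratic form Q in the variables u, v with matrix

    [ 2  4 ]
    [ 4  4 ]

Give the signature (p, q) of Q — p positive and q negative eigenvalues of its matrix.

Symmetric row and column elimination reduces A to a congruent diagonal form with pivots 2, -4.
So there are 1 positive, 1 negative pivots.

(1, 1)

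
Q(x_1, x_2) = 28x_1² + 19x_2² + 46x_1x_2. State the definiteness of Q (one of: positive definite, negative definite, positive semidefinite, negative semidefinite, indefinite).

The symmetric matrix of Q is [[28, 23], [23, 19]].
For the 2×2 matrix [[28, 23], [23, 19]]: det = 28·19 − (23)² = 3, trace = 47.
det > 0 so both eigenvalues share the sign of the trace; trace = 47 > 0 ⇒ both positive.

positive definite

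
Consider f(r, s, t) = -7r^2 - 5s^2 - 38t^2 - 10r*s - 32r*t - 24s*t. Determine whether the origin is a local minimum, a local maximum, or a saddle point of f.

The Hessian at the origin is H = [[-14, -10, -32], [-10, -10, -24], [-32, -24, -76]].
Congruent diagonalization of H (simultaneous row and column reduction) yields pivots -14, -20/7, -12/5.
So there are 3 negative pivots.
H is negative definite, so the origin is a strict local maximum.

local maximum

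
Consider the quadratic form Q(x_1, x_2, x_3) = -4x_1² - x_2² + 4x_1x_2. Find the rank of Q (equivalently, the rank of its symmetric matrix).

The associated matrix is A = [[-4, 2, 0], [2, -1, 0], [0, 0, 0]].
Applying the same elementary operations to the rows and columns of A produces a congruent diagonal matrix with entries -4, 0, 0.
Counting signs: 1 negative, 2 zero.
The rank is the number of nonzero pivots: 1.

1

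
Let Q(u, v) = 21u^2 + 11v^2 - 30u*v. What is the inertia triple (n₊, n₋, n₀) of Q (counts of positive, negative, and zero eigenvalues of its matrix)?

(2, 0, 0)

The symmetric matrix is A = [[21, -15], [-15, 11]].
Row-reducing A symmetrically gives the diagonal entries 21, 2/7.
Counting signs: 2 positive.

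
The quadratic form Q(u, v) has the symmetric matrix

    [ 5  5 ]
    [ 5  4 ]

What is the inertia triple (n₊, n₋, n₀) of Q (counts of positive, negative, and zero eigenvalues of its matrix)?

(1, 1, 0)

Row-reducing A symmetrically gives the diagonal entries 5, -1.
So there are 1 positive, 1 negative pivots.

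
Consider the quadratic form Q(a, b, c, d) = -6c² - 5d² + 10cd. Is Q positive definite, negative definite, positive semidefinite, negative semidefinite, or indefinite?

The associated matrix is A = [[0, 0, 0, 0], [0, 0, 0, 0], [0, 0, -6, 5], [0, 0, 5, -5]].
Row-reducing A symmetrically gives the diagonal entries 0, 0, -6, -5/6.
That gives 2 negative, 2 zero pivots.
Hence Q is negative semidefinite.

negative semidefinite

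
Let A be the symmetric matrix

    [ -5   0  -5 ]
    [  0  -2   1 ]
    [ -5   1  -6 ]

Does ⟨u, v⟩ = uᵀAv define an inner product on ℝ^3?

no

Leading principal minors: Δ_1 = -5, Δ_2 = 10, Δ_3 = -5.
The signs alternate starting with Δ_1 < 0, so by Sylvester's criterion Q is negative definite.
⟨·,·⟩ is an inner product exactly when A is positive definite.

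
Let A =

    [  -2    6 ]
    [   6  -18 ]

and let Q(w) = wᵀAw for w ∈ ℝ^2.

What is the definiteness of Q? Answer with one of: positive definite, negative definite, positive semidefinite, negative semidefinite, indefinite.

Symmetric row and column elimination reduces A to a congruent diagonal form with pivots -2, 0.
That gives 1 negative, 1 zero pivots.
Hence Q is negative semidefinite.

negative semidefinite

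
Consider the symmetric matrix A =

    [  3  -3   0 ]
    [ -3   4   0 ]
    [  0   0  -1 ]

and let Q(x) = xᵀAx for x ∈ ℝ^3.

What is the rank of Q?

3

Symmetric row and column elimination reduces A to a congruent diagonal form with pivots 3, 1, -1.
That gives 2 positive, 1 negative pivots.
The rank is the number of nonzero pivots: 3.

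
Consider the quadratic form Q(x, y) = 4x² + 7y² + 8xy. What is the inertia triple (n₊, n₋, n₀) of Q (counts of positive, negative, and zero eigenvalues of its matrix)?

(2, 0, 0)

The associated matrix is A = [[4, 4], [4, 7]].
Row-reducing A symmetrically gives the diagonal entries 4, 3.
So there are 2 positive pivots.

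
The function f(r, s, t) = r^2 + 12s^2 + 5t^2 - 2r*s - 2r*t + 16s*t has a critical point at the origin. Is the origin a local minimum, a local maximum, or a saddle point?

The Hessian at the origin is H = [[2, -2, -2], [-2, 24, 16], [-2, 16, 10]].
Applying the same elementary operations to the rows and columns of H produces a congruent diagonal matrix with entries 2, 22, -10/11.
Counting signs: 2 positive, 1 negative.
H is indefinite, so the origin is a saddle point.

saddle point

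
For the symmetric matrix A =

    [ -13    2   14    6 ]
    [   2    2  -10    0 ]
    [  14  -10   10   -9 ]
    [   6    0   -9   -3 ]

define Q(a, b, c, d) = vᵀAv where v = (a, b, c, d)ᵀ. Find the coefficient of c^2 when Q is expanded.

10

The coefficient of c^2 is the diagonal entry A[3,3] = 10.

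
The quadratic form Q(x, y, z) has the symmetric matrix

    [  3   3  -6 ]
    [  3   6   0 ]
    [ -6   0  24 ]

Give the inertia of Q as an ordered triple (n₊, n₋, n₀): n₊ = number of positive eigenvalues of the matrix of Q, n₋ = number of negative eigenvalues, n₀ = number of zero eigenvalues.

(2, 0, 1)

Congruent diagonalization of A (simultaneous row and column reduction) yields pivots 3, 3, 0.
Counting signs: 2 positive, 1 zero.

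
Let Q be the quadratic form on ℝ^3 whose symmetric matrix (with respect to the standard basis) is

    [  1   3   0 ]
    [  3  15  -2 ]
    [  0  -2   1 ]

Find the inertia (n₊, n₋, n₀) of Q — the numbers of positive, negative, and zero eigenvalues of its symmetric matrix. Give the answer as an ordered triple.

Applying the same elementary operations to the rows and columns of A produces a congruent diagonal matrix with entries 1, 6, 1/3.
Counting signs: 3 positive.

(3, 0, 0)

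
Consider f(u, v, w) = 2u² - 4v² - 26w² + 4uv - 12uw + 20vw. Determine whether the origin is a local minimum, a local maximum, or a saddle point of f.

saddle point

The Hessian at the origin is H = [[4, 4, -12], [4, -8, 20], [-12, 20, -52]].
Symmetric row and column elimination reduces H to a congruent diagonal form with pivots 4, -12, -8/3.
Counting signs: 1 positive, 2 negative.
H is indefinite, so the origin is a saddle point.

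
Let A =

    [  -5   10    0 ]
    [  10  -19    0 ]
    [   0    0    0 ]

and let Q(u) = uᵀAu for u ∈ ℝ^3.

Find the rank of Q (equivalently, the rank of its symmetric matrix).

2

Congruent diagonalization of A (simultaneous row and column reduction) yields pivots -5, 1, 0.
So there are 1 positive, 1 negative, 1 zero pivots.
The rank is the number of nonzero pivots: 2.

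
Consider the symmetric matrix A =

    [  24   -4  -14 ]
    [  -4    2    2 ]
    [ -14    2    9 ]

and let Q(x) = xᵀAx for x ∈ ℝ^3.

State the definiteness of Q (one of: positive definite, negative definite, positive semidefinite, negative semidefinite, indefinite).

positive definite

Leading principal minors: Δ_1 = 24, Δ_2 = 32, Δ_3 = 24.
All leading principal minors are positive, so by Sylvester's criterion Q is positive definite.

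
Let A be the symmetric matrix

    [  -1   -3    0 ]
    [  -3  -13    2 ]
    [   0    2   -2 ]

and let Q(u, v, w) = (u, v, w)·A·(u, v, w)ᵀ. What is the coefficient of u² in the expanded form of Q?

The coefficient of u² is the diagonal entry A[1,1] = -1.

-1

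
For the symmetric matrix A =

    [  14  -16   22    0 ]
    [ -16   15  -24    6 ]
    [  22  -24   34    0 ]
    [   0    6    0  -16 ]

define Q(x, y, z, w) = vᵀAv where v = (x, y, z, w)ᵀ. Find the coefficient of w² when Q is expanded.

The coefficient of w² is the diagonal entry A[4,4] = -16.

-16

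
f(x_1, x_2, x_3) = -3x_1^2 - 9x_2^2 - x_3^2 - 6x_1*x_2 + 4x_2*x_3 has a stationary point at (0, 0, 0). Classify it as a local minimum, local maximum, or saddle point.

The Hessian at the origin is H = [[-6, -6, 0], [-6, -18, 4], [0, 4, -2]].
Row-reducing H symmetrically gives the diagonal entries -6, -12, -2/3.
So there are 3 negative pivots.
H is negative definite, so the origin is a strict local maximum.

local maximum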